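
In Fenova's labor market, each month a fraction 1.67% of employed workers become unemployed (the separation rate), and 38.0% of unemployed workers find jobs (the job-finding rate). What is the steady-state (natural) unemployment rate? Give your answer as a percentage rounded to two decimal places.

At steady state the flows balance: s·E = f·U, so U/(E+U) = s/(s+f).
u* = 1.67 / (1.67 + 38.0) = 1.67 / 39.67 = 4.21%.

Steady-state unemployment rate ≈ 4.21%.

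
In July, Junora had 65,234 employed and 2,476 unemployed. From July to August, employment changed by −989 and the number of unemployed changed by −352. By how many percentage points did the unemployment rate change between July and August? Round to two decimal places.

July: labor force = 65,234 + 2,476 = 67,710; u = 2,476/67,710 = 3.66%.
August: labor force = 64,245 + 2,124 = 66,369; u = 2,124/66,369 = 3.20%.
Change = 3.20% − 3.66% = −0.46 pp.

The unemployment rate changed by −0.46 percentage points.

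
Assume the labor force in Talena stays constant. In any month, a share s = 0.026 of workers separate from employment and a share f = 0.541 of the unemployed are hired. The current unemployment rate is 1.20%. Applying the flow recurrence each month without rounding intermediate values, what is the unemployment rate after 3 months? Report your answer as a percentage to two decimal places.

Unemployment rate after three months ≈ 4.31%.

With a fixed labor force, u_{t+1} = u_t + s·(1−u_t) − f·u_t = u_t·(1−s−f) + s.
Here 1−s−f = 0.433 and s = 0.026.
u_1 = 0.012000 × 0.433 + 0.026 = 0.031196.
u_2 = 0.031196 × 0.433 + 0.026 = 0.039508.
u_3 = 0.039508 × 0.433 + 0.026 = 0.043107.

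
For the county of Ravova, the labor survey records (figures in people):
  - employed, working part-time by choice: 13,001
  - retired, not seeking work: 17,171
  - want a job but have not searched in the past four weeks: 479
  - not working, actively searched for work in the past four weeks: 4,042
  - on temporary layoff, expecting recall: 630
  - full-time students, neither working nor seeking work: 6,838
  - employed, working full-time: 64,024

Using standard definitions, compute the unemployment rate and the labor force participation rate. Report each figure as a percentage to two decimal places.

Employed = 13,001 + 64,024 = 77,025.
Unemployed = 4,042 + 630 = 4,672 (jobless and actively searching, or on temporary layoff).
Labor force = 77,025 + 4,672 = 81,697.
Not in labor force = 17,171 + 479 + 6,838 = 24,488 (those not working and not actively searching are outside the labor force — including those who want a job but have given up searching).
Civilian working-age population = 81,697 + 24,488 = 106,185.
Unemployment rate = 4,672 / 81,697 = 5.72%.
Labor force participation rate = 81,697 / 106,185 = 76.94%.

Unemployment rate ≈ 5.72%; labor force participation rate ≈ 76.94%.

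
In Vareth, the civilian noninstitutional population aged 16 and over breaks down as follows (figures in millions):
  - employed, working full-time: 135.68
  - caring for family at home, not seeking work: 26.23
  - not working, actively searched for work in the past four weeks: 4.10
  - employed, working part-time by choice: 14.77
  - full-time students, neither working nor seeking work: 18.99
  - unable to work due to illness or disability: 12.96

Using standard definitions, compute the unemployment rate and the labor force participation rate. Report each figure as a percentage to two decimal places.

Employed = 135.68 + 14.77 = 150.45 million.
Unemployed = 4.10 million.
Labor force = 150.45 + 4.10 = 154.55 million.
Not in labor force = 26.23 + 18.99 + 12.96 = 58.18 million (those not working and not actively searching are outside the labor force).
Civilian working-age population = 154.55 + 58.18 = 212.73 million.
Unemployment rate = 4.10 / 154.55 = 2.65%.
Labor force participation rate = 154.55 / 212.73 = 72.65%.

Unemployment rate ≈ 2.65%; labor force participation rate ≈ 72.65%.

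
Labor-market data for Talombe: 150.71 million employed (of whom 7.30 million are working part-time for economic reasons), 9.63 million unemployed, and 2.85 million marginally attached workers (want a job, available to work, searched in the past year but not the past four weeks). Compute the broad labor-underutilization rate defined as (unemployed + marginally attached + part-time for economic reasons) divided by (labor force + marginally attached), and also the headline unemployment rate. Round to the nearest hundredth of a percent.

Labor force = 150.71 + 9.63 = 160.34 million.
Numerator = 9.63 + 2.85 + 7.30 = 19.78 million.
Denominator = 160.34 + 2.85 = 163.19 million.
Broad rate = 19.78 / 163.19 = 12.12%.
Headline unemployment rate = 9.63 / 160.34 = 6.01%.

Broad underutilization rate ≈ 12.12%; headline unemployment rate ≈ 6.01%.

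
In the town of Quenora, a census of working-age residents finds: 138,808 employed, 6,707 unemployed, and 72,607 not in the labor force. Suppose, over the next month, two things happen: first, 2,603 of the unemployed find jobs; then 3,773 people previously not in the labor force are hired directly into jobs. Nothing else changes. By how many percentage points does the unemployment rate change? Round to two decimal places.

Initially, labor force = 138,808 + 6,707 = 145,515, so u = 6,707/145,515 = 4.61%.
After the first change, unemployed falls and employed rises by 2,603; labor force unchanged → E = 141,411, U = 4,104, labor force = 145,515.
After the second change, employed and labor force both rise by 3,773; unemployed unchanged → E = 145,184, U = 4,104, labor force = 149,288.
New unemployment rate = 4,104 / 149,288 = 2.75%.
Change = 2.75% − 4.61% = −1.86 percentage points.

The unemployment rate changes by −1.86 percentage points.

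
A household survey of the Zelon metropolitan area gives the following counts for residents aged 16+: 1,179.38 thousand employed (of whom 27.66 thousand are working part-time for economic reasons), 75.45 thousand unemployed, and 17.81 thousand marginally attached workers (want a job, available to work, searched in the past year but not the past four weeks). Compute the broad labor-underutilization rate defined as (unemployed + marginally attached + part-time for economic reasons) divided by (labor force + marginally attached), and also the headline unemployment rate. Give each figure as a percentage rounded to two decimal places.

Labor force = 1,179.38 + 75.45 = 1,254.83 thousand.
Numerator = 75.45 + 17.81 + 27.66 = 120.92 thousand.
Denominator = 1,254.83 + 17.81 = 1,272.64 thousand.
Broad rate = 120.92 / 1,272.64 = 9.50%.
Headline unemployment rate = 75.45 / 1,254.83 = 6.01%.

Broad underutilization rate ≈ 9.50%; headline unemployment rate ≈ 6.01%.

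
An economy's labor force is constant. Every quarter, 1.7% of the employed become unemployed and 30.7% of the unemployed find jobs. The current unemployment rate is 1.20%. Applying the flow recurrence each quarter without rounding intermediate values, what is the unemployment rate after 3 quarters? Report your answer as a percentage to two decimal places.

With a fixed labor force, u_{t+1} = u_t + s·(1−u_t) − f·u_t = u_t·(1−s−f) + s.
Here 1−s−f = 0.676 and s = 0.017.
u_1 = 0.012000 × 0.676 + 0.017 = 0.025112.
u_2 = 0.025112 × 0.676 + 0.017 = 0.033976.
u_3 = 0.033976 × 0.676 + 0.017 = 0.039968.

Unemployment rate after three quarters ≈ 4.00%.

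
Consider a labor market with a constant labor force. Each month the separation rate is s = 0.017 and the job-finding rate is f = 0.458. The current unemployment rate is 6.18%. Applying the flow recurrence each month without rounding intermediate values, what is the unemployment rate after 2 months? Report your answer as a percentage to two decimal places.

With a fixed labor force, u_{t+1} = u_t + s·(1−u_t) − f·u_t = u_t·(1−s−f) + s.
Here 1−s−f = 0.525 and s = 0.017.
u_1 = 0.061800 × 0.525 + 0.017 = 0.049445.
u_2 = 0.049445 × 0.525 + 0.017 = 0.042959.

Unemployment rate after two months ≈ 4.30%.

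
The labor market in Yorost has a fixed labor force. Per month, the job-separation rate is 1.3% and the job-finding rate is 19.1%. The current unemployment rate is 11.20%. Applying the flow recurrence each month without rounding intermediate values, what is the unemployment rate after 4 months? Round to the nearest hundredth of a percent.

With a fixed labor force, u_{t+1} = u_t + s·(1−u_t) − f·u_t = u_t·(1−s−f) + s.
Here 1−s−f = 0.796 and s = 0.013.
u_1 = 0.112000 × 0.796 + 0.013 = 0.102152.
u_2 = 0.102152 × 0.796 + 0.013 = 0.094313.
u_3 = 0.094313 × 0.796 + 0.013 = 0.088073.
u_4 = 0.088073 × 0.796 + 0.013 = 0.083106.

Unemployment rate after four months ≈ 8.31%.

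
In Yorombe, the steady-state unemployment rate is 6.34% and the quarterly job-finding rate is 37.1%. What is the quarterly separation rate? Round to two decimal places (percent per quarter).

Separation rate ≈ 2.51% per quarter.

From u* = s/(s+f): s = u·f/(1−u).
s = 0.0634 × 37.1 / (1 − 0.0634) = 2.3521 / 0.9366 ≈ 2.51% per quarter.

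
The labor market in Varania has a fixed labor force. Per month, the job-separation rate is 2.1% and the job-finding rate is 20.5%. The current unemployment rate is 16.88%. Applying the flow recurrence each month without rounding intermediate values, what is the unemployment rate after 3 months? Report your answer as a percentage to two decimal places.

With a fixed labor force, u_{t+1} = u_t + s·(1−u_t) − f·u_t = u_t·(1−s−f) + s.
Here 1−s−f = 0.774 and s = 0.021.
u_1 = 0.168800 × 0.774 + 0.021 = 0.151651.
u_2 = 0.151651 × 0.774 + 0.021 = 0.138378.
u_3 = 0.138378 × 0.774 + 0.021 = 0.128105.

Unemployment rate after three months ≈ 12.81%.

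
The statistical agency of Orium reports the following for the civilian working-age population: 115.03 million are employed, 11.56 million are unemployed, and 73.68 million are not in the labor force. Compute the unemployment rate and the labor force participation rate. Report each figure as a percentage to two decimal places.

Unemployment rate ≈ 9.13%; labor force participation rate ≈ 63.21%.

Labor force = employed + unemployed = 115.03 + 11.56 = 126.59 million.
Working-age population = 126.59 + 73.68 = 200.27 million.
Unemployment rate = 11.56 / 126.59 = 9.13%.
Labor force participation rate = 126.59 / 200.27 = 63.21%.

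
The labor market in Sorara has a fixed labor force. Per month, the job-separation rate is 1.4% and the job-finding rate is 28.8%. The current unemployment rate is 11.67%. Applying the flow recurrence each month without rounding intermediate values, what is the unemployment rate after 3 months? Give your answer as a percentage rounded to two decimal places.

With a fixed labor force, u_{t+1} = u_t + s·(1−u_t) − f·u_t = u_t·(1−s−f) + s.
Here 1−s−f = 0.698 and s = 0.014.
u_1 = 0.116700 × 0.698 + 0.014 = 0.095457.
u_2 = 0.095457 × 0.698 + 0.014 = 0.080629.
u_3 = 0.080629 × 0.698 + 0.014 = 0.070279.

Unemployment rate after three months ≈ 7.03%.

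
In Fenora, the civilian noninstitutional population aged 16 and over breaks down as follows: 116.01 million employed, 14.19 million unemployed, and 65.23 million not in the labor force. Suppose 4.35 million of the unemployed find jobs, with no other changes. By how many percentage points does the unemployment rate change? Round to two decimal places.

The unemployment rate changes by −3.34 percentage points.

Initially, labor force = 116.01 + 14.19 = 130.20 million, so u = 14.19/130.20 = 10.90%.
After the change, unemployed falls and employed rises by 4.35; labor force unchanged → E = 120.36, U = 9.84, labor force = 130.20 million.
New unemployment rate = 9.84 / 130.20 = 7.56%.
Change = 7.56% − 10.90% = −3.34 percentage points.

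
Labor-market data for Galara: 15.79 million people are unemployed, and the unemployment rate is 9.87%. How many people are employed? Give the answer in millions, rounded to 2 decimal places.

Labor force = U / u = 15.79 / 0.0987 ≈ 159.98 million.
Employed = labor force − unemployed = 159.98 − 15.79 = 144.19 million.

About 144.19 million are employed.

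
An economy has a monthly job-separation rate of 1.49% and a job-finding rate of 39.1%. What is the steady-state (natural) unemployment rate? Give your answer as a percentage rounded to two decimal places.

At steady state the flows balance: s·E = f·U, so U/(E+U) = s/(s+f).
u* = 1.49 / (1.49 + 39.1) = 1.49 / 40.59 = 3.67%.

Steady-state unemployment rate ≈ 3.67%.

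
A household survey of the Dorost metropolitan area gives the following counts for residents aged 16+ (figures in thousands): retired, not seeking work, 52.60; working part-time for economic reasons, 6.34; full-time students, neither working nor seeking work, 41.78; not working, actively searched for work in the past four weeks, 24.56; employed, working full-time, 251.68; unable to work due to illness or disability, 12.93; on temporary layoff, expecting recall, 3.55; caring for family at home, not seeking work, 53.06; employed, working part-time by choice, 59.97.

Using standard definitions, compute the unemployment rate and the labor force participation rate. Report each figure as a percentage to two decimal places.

Employed = 6.34 + 251.68 + 59.97 = 317.99 thousand (anyone who worked, including part-time for economic reasons, counts as employed).
Unemployed = 24.56 + 3.55 = 28.11 thousand (jobless and actively searching, or on temporary layoff).
Labor force = 317.99 + 28.11 = 346.10 thousand.
Not in labor force = 52.60 + 41.78 + 12.93 + 53.06 = 160.37 thousand (those not working and not actively searching are outside the labor force).
Civilian working-age population = 346.10 + 160.37 = 506.47 thousand.
Unemployment rate = 28.11 / 346.10 = 8.12%.
Labor force participation rate = 346.10 / 506.47 = 68.34%.

Unemployment rate ≈ 8.12%; labor force participation rate ≈ 68.34%.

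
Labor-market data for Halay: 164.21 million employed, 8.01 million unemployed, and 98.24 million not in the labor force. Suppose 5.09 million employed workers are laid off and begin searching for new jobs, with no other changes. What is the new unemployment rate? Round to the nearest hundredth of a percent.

Initially, labor force = 164.21 + 8.01 = 172.22 million, so u = 8.01/172.22 = 4.65%.
After the change, employed falls and unemployed rises by 5.09; labor force unchanged → E = 159.12, U = 13.10, labor force = 172.22 million.
New unemployment rate = 13.10 / 172.22 = 7.61%.

New unemployment rate ≈ 7.61%.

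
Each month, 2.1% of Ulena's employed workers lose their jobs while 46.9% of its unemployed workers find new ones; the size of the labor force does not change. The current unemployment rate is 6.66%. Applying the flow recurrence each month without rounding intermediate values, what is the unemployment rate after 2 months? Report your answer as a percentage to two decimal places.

Unemployment rate after two months ≈ 4.90%.

With a fixed labor force, u_{t+1} = u_t + s·(1−u_t) − f·u_t = u_t·(1−s−f) + s.
Here 1−s−f = 0.510 and s = 0.021.
u_1 = 0.066600 × 0.510 + 0.021 = 0.054966.
u_2 = 0.054966 × 0.510 + 0.021 = 0.049033.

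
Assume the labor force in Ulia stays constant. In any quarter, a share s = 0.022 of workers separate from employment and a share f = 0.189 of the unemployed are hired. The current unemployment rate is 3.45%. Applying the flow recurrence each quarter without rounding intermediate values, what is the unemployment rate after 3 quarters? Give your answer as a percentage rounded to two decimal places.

With a fixed labor force, u_{t+1} = u_t + s·(1−u_t) − f·u_t = u_t·(1−s−f) + s.
Here 1−s−f = 0.789 and s = 0.022.
u_1 = 0.034500 × 0.789 + 0.022 = 0.049221.
u_2 = 0.049221 × 0.789 + 0.022 = 0.060835.
u_3 = 0.060835 × 0.789 + 0.022 = 0.069999.

Unemployment rate after three quarters ≈ 7.00%.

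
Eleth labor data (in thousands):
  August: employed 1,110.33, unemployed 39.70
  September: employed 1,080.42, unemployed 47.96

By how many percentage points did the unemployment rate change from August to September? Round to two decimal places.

August: labor force = 1,110.33 + 39.70 = 1,150.03; u = 39.70/1,150.03 = 3.45%.
September: labor force = 1,080.42 + 47.96 = 1,128.38; u = 47.96/1,128.38 = 4.25%.
Change = 4.25% − 3.45% = +0.80 pp.

The unemployment rate changed by +0.80 percentage points.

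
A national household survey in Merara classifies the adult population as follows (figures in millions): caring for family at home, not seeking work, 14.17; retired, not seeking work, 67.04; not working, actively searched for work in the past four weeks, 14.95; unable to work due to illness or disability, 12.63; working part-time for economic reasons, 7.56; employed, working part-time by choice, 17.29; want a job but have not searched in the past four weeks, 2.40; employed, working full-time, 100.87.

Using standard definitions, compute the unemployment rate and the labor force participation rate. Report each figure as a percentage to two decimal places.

Employed = 7.56 + 17.29 + 100.87 = 125.72 million (anyone who worked, including part-time for economic reasons, counts as employed).
Unemployed = 14.95 million.
Labor force = 125.72 + 14.95 = 140.67 million.
Not in labor force = 14.17 + 67.04 + 12.63 + 2.40 = 96.24 million (those not working and not actively searching are outside the labor force — including those who want a job but have given up searching).
Civilian working-age population = 140.67 + 96.24 = 236.91 million.
Unemployment rate = 14.95 / 140.67 = 10.63%.
Labor force participation rate = 140.67 / 236.91 = 59.38%.

Unemployment rate ≈ 10.63%; labor force participation rate ≈ 59.38%.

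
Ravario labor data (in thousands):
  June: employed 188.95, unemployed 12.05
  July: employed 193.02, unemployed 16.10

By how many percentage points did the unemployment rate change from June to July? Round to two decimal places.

The unemployment rate changed by +1.70 percentage points.

June: labor force = 188.95 + 12.05 = 201.00; u = 12.05/201.00 = 6.00%.
July: labor force = 193.02 + 16.10 = 209.12; u = 16.10/209.12 = 7.70%.
Change = 7.70% − 6.00% = +1.70 pp.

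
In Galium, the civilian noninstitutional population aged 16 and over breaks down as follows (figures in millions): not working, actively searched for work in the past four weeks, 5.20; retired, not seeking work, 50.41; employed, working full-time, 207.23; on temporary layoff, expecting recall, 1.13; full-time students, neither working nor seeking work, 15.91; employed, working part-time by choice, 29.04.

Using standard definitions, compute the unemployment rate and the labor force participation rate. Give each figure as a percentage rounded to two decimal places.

Unemployment rate ≈ 2.61%; labor force participation rate ≈ 78.53%.

Employed = 207.23 + 29.04 = 236.27 million.
Unemployed = 5.20 + 1.13 = 6.33 million (jobless and actively searching, or on temporary layoff).
Labor force = 236.27 + 6.33 = 242.60 million.
Not in labor force = 50.41 + 15.91 = 66.32 million (those not working and not actively searching are outside the labor force).
Civilian working-age population = 242.60 + 66.32 = 308.92 million.
Unemployment rate = 6.33 / 242.60 = 2.61%.
Labor force participation rate = 242.60 / 308.92 = 78.53%.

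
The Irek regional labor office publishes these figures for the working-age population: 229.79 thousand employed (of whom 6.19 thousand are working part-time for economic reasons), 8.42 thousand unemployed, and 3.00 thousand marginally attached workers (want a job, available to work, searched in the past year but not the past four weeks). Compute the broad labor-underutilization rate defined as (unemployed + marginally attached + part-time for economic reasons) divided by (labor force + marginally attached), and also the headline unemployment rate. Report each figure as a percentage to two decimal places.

Labor force = 229.79 + 8.42 = 238.21 thousand.
Numerator = 8.42 + 3.00 + 6.19 = 17.61 thousand.
Denominator = 238.21 + 3.00 = 241.21 thousand.
Broad rate = 17.61 / 241.21 = 7.30%.
Headline unemployment rate = 8.42 / 238.21 = 3.53%.

Broad underutilization rate ≈ 7.30%; headline unemployment rate ≈ 3.53%.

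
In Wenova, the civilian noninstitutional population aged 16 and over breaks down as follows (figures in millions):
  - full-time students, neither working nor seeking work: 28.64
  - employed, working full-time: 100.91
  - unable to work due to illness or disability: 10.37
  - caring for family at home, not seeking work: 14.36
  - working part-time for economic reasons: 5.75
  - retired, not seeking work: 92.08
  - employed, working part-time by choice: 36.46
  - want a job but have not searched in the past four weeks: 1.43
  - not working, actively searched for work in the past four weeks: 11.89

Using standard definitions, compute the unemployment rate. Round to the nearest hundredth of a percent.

Unemployment rate ≈ 7.67%.

Employed = 100.91 + 5.75 + 36.46 = 143.12 million (anyone who worked, including part-time for economic reasons, counts as employed).
Unemployed = 11.89 million.
Labor force = 143.12 + 11.89 = 155.01 million.
Unemployment rate = 11.89 / 155.01 = 7.67%.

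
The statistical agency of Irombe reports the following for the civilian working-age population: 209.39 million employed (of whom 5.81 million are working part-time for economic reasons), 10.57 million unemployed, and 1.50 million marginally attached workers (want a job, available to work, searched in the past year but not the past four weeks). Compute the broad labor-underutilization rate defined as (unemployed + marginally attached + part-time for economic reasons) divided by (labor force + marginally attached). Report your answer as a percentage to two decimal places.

Broad underutilization rate ≈ 8.07%.

Labor force = 209.39 + 10.57 = 219.96 million.
Numerator = 10.57 + 1.50 + 5.81 = 17.88 million.
Denominator = 219.96 + 1.50 = 221.46 million.
Broad rate = 17.88 / 221.46 = 8.07%.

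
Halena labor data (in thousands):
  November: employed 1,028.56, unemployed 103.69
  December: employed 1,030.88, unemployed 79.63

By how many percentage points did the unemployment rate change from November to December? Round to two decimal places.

November: labor force = 1,028.56 + 103.69 = 1,132.25; u = 103.69/1,132.25 = 9.16%.
December: labor force = 1,030.88 + 79.63 = 1,110.51; u = 79.63/1,110.51 = 7.17%.
Change = 7.17% − 9.16% = −1.99 pp.

The unemployment rate changed by −1.99 percentage points.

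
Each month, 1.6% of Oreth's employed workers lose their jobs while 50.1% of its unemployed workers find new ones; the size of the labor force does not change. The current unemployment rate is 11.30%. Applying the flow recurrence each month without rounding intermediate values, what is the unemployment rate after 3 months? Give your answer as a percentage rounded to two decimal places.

With a fixed labor force, u_{t+1} = u_t + s·(1−u_t) − f·u_t = u_t·(1−s−f) + s.
Here 1−s−f = 0.483 and s = 0.016.
u_1 = 0.113000 × 0.483 + 0.016 = 0.070579.
u_2 = 0.070579 × 0.483 + 0.016 = 0.050090.
u_3 = 0.050090 × 0.483 + 0.016 = 0.040193.

Unemployment rate after three months ≈ 4.02%.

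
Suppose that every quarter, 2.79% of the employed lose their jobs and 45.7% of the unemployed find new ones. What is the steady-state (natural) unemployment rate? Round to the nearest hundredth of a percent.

At steady state the flows balance: s·E = f·U, so U/(E+U) = s/(s+f).
u* = 2.79 / (2.79 + 45.7) = 2.79 / 48.49 = 5.75%.

Steady-state unemployment rate ≈ 5.75%.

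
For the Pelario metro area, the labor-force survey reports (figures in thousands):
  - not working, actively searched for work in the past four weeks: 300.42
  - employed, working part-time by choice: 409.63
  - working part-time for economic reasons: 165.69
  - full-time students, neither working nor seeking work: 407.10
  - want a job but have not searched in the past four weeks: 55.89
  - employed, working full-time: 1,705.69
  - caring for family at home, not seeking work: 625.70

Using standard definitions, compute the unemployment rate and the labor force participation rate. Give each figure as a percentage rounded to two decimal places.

Employed = 409.63 + 165.69 + 1,705.69 = 2,281.01 thousand (anyone who worked, including part-time for economic reasons, counts as employed).
Unemployed = 300.42 thousand.
Labor force = 2,281.01 + 300.42 = 2,581.43 thousand.
Not in labor force = 407.10 + 55.89 + 625.70 = 1,088.69 thousand (those not working and not actively searching are outside the labor force — including those who want a job but have given up searching).
Civilian working-age population = 2,581.43 + 1,088.69 = 3,670.12 thousand.
Unemployment rate = 300.42 / 2,581.43 = 11.64%.
Labor force participation rate = 2,581.43 / 3,670.12 = 70.34%.

Unemployment rate ≈ 11.64%; labor force participation rate ≈ 70.34%.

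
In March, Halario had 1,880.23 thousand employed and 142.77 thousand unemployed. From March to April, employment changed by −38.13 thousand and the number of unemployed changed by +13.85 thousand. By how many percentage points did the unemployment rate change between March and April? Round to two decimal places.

March: labor force = 1,880.23 + 142.77 = 2,023.00; u = 142.77/2,023.00 = 7.06%.
April: labor force = 1,842.10 + 156.62 = 1,998.72; u = 156.62/1,998.72 = 7.84%.
Change = 7.84% − 7.06% = +0.78 pp.

The unemployment rate changed by +0.78 percentage points.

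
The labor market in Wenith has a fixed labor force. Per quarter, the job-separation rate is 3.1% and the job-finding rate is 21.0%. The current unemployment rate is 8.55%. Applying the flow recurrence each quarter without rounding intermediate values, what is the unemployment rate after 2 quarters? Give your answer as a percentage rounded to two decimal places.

With a fixed labor force, u_{t+1} = u_t + s·(1−u_t) − f·u_t = u_t·(1−s−f) + s.
Here 1−s−f = 0.759 and s = 0.031.
u_1 = 0.085500 × 0.759 + 0.031 = 0.095895.
u_2 = 0.095895 × 0.759 + 0.031 = 0.103784.

Unemployment rate after two quarters ≈ 10.38%.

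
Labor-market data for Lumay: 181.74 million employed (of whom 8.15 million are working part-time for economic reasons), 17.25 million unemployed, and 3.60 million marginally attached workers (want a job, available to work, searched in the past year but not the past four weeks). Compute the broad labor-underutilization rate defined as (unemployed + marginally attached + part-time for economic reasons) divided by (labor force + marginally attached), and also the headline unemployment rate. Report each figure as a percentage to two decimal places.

Broad underutilization rate ≈ 14.31%; headline unemployment rate ≈ 8.67%.

Labor force = 181.74 + 17.25 = 198.99 million.
Numerator = 17.25 + 3.60 + 8.15 = 29.00 million.
Denominator = 198.99 + 3.60 = 202.59 million.
Broad rate = 29.00 / 202.59 = 14.31%.
Headline unemployment rate = 17.25 / 198.99 = 8.67%.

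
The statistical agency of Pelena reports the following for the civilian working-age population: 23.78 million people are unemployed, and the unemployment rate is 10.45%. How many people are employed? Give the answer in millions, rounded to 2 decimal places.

Labor force = U / u = 23.78 / 0.1045 ≈ 227.56 million.
Employed = labor force − unemployed = 227.56 − 23.78 = 203.78 million.

About 203.78 million are employed.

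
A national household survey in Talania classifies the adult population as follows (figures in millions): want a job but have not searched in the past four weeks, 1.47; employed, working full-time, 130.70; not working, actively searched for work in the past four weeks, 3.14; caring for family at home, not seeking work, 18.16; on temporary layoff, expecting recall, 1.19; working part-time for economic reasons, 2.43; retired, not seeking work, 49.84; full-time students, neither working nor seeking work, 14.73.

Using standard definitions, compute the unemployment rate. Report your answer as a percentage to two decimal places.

Unemployment rate ≈ 3.15%.

Employed = 130.70 + 2.43 = 133.13 million (anyone who worked, including part-time for economic reasons, counts as employed).
Unemployed = 3.14 + 1.19 = 4.33 million (jobless and actively searching, or on temporary layoff).
Labor force = 133.13 + 4.33 = 137.46 million.
Unemployment rate = 4.33 / 137.46 = 3.15%.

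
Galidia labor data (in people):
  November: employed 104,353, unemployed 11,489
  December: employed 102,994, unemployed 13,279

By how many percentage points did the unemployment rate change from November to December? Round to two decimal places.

The unemployment rate changed by +1.50 percentage points.

November: labor force = 104,353 + 11,489 = 115,842; u = 11,489/115,842 = 9.92%.
December: labor force = 102,994 + 13,279 = 116,273; u = 13,279/116,273 = 11.42%.
Change = 11.42% − 9.92% = +1.50 pp.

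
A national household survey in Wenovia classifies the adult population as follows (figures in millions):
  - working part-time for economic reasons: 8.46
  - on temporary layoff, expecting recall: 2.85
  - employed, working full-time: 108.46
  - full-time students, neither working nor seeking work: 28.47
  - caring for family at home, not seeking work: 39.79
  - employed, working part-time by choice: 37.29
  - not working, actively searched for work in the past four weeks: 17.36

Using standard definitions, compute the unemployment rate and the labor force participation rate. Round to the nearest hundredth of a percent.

Employed = 8.46 + 108.46 + 37.29 = 154.21 million (anyone who worked, including part-time for economic reasons, counts as employed).
Unemployed = 2.85 + 17.36 = 20.21 million (jobless and actively searching, or on temporary layoff).
Labor force = 154.21 + 20.21 = 174.42 million.
Not in labor force = 28.47 + 39.79 = 68.26 million (those not working and not actively searching are outside the labor force).
Civilian working-age population = 174.42 + 68.26 = 242.68 million.
Unemployment rate = 20.21 / 174.42 = 11.59%.
Labor force participation rate = 174.42 / 242.68 = 71.87%.

Unemployment rate ≈ 11.59%; labor force participation rate ≈ 71.87%.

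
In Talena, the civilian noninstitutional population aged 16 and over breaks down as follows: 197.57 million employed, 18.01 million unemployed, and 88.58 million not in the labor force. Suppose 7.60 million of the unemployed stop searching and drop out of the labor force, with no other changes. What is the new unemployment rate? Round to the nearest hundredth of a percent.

New unemployment rate ≈ 5.01%.

Initially, labor force = 197.57 + 18.01 = 215.58 million, so u = 18.01/215.58 = 8.35%.
After the change, unemployed and labor force both fall by 7.60 → E = 197.57, U = 10.41, labor force = 207.98 million.
New unemployment rate = 10.41 / 207.98 = 5.01%.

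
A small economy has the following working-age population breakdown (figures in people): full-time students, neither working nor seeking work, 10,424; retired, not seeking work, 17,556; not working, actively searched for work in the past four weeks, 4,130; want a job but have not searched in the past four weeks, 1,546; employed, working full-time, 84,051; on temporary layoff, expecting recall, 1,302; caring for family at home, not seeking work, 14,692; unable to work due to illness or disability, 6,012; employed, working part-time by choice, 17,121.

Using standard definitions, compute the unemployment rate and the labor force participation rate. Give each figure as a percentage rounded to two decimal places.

Unemployment rate ≈ 5.10%; labor force participation rate ≈ 67.97%.

Employed = 84,051 + 17,121 = 101,172.
Unemployed = 4,130 + 1,302 = 5,432 (jobless and actively searching, or on temporary layoff).
Labor force = 101,172 + 5,432 = 106,604.
Not in labor force = 10,424 + 17,556 + 1,546 + 14,692 + 6,012 = 50,230 (those not working and not actively searching are outside the labor force — including those who want a job but have given up searching).
Civilian working-age population = 106,604 + 50,230 = 156,834.
Unemployment rate = 5,432 / 106,604 = 5.10%.
Labor force participation rate = 106,604 / 156,834 = 67.97%.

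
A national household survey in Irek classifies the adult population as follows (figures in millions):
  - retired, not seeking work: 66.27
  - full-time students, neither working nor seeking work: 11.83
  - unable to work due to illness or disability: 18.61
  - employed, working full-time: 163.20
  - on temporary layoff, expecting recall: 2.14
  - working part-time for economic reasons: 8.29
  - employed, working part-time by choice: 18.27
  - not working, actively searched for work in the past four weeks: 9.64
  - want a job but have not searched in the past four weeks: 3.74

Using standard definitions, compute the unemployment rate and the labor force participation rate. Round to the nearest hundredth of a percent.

Employed = 163.20 + 8.29 + 18.27 = 189.76 million (anyone who worked, including part-time for economic reasons, counts as employed).
Unemployed = 2.14 + 9.64 = 11.78 million (jobless and actively searching, or on temporary layoff).
Labor force = 189.76 + 11.78 = 201.54 million.
Not in labor force = 66.27 + 11.83 + 18.61 + 3.74 = 100.45 million (those not working and not actively searching are outside the labor force — including those who want a job but have given up searching).
Civilian working-age population = 201.54 + 100.45 = 301.99 million.
Unemployment rate = 11.78 / 201.54 = 5.84%.
Labor force participation rate = 201.54 / 301.99 = 66.74%.

Unemployment rate ≈ 5.84%; labor force participation rate ≈ 66.74%.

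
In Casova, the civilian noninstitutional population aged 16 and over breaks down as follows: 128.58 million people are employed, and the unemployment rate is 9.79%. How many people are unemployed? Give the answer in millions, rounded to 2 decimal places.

Let U be the number unemployed. The labor force is E + U, and U/(E+U) = 0.0979.
So U = 0.0979 × 128.58 / (1 − 0.0979) = 12.5880 / 0.9021 ≈ 13.95 million.

About 13.95 million are unemployed.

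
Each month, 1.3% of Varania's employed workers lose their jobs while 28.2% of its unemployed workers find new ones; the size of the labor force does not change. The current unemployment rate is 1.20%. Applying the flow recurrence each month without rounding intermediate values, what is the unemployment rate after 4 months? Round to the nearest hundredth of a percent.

With a fixed labor force, u_{t+1} = u_t + s·(1−u_t) − f·u_t = u_t·(1−s−f) + s.
Here 1−s−f = 0.705 and s = 0.013.
u_1 = 0.012000 × 0.705 + 0.013 = 0.021460.
u_2 = 0.021460 × 0.705 + 0.013 = 0.028129.
u_3 = 0.028129 × 0.705 + 0.013 = 0.032831.
u_4 = 0.032831 × 0.705 + 0.013 = 0.036146.

Unemployment rate after four months ≈ 3.61%.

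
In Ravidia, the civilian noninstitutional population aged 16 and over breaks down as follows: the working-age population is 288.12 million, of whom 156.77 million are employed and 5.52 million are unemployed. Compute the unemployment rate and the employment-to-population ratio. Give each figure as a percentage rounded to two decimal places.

Labor force = employed + unemployed = 156.77 + 5.52 = 162.29 million.
Unemployment rate = 5.52 / 162.29 = 3.40%.
Employment-population ratio = 156.77 / 288.12 = 54.41%.

Unemployment rate ≈ 3.40%; employment-population ratio ≈ 54.41%.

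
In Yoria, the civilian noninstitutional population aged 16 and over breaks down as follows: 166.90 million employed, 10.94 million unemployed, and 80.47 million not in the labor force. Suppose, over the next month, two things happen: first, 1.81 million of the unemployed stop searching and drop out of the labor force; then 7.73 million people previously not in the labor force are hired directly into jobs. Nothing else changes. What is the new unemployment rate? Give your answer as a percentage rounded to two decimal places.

New unemployment rate ≈ 4.97%.

Initially, labor force = 166.90 + 10.94 = 177.84 million, so u = 10.94/177.84 = 6.15%.
After the first change, unemployed and labor force both fall by 1.81 → E = 166.90, U = 9.13, labor force = 176.03 million.
After the second change, employed and labor force both rise by 7.73; unemployed unchanged → E = 174.63, U = 9.13, labor force = 183.76 million.
New unemployment rate = 9.13 / 183.76 = 4.97%.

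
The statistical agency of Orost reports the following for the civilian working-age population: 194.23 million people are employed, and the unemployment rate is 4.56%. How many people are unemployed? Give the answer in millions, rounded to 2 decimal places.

About 9.28 million are unemployed.

Let U be the number unemployed. The labor force is E + U, and U/(E+U) = 0.0456.
So U = 0.0456 × 194.23 / (1 − 0.0456) = 8.8569 / 0.9544 ≈ 9.28 million.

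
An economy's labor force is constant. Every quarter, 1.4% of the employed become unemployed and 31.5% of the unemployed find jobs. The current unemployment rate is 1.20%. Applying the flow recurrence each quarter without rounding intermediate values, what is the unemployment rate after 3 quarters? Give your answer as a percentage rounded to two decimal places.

With a fixed labor force, u_{t+1} = u_t + s·(1−u_t) − f·u_t = u_t·(1−s−f) + s.
Here 1−s−f = 0.671 and s = 0.014.
u_1 = 0.012000 × 0.671 + 0.014 = 0.022052.
u_2 = 0.022052 × 0.671 + 0.014 = 0.028797.
u_3 = 0.028797 × 0.671 + 0.014 = 0.033323.

Unemployment rate after three quarters ≈ 3.33%.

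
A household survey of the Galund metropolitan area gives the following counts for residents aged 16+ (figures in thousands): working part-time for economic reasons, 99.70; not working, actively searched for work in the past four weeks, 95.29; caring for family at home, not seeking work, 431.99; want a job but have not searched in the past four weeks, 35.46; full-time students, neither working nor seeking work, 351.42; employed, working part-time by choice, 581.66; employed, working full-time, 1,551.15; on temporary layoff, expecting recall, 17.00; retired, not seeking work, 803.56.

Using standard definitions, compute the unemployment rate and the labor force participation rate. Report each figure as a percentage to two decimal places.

Unemployment rate ≈ 4.79%; labor force participation rate ≈ 59.10%.

Employed = 99.70 + 581.66 + 1,551.15 = 2,232.51 thousand (anyone who worked, including part-time for economic reasons, counts as employed).
Unemployed = 95.29 + 17.00 = 112.29 thousand (jobless and actively searching, or on temporary layoff).
Labor force = 2,232.51 + 112.29 = 2,344.80 thousand.
Not in labor force = 431.99 + 35.46 + 351.42 + 803.56 = 1,622.43 thousand (those not working and not actively searching are outside the labor force — including those who want a job but have given up searching).
Civilian working-age population = 2,344.80 + 1,622.43 = 3,967.23 thousand.
Unemployment rate = 112.29 / 2,344.80 = 4.79%.
Labor force participation rate = 2,344.80 / 3,967.23 = 59.10%.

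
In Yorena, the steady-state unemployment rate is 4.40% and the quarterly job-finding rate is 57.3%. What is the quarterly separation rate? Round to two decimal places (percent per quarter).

From u* = s/(s+f): s = u·f/(1−u).
s = 0.0440 × 57.3 / (1 − 0.0440) = 2.5212 / 0.9560 ≈ 2.64% per quarter.

Separation rate ≈ 2.64% per quarter.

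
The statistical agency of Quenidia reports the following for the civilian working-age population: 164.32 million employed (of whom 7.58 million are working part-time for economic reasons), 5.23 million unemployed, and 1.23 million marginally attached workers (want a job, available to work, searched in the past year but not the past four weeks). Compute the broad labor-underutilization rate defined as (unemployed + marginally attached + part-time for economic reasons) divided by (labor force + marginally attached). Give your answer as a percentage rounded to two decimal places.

Labor force = 164.32 + 5.23 = 169.55 million.
Numerator = 5.23 + 1.23 + 7.58 = 14.04 million.
Denominator = 169.55 + 1.23 = 170.78 million.
Broad rate = 14.04 / 170.78 = 8.22%.

Broad underutilization rate ≈ 8.22%.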